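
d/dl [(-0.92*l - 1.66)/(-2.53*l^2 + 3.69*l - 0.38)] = (-2.3276*l^2 - 8.3996*l + 6.475)/(6.4009*l^4 - 18.6714*l^3 + 15.5389*l^2 - 2.8044*l + 0.1444)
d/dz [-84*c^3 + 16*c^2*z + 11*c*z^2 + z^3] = 16*c^2 + 22*c*z + 3*z^2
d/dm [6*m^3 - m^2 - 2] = 2*m*(9*m - 1)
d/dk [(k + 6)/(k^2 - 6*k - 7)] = (k^2 - 6*k - 2*(k - 3)*(k + 6) - 7)/(-k^2 + 6*k + 7)^2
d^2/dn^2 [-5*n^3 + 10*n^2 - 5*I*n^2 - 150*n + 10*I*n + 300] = -30*n + 20 - 10*I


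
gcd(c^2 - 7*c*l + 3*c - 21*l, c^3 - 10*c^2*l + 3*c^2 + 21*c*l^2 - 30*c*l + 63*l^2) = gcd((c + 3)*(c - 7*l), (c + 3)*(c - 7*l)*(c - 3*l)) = c^2 - 7*c*l + 3*c - 21*l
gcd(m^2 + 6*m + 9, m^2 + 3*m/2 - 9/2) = m + 3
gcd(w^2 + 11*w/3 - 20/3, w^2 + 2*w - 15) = w + 5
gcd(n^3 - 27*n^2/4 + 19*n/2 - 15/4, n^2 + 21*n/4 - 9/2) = n - 3/4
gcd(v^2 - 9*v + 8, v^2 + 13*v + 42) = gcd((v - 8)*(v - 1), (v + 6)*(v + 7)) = 1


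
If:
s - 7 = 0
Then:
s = 7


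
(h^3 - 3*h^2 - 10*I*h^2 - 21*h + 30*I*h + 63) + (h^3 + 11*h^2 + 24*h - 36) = 2*h^3 + 8*h^2 - 10*I*h^2 + 3*h + 30*I*h + 27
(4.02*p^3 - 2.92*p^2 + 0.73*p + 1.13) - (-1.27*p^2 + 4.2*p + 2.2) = 4.02*p^3 - 1.65*p^2 - 3.47*p - 1.07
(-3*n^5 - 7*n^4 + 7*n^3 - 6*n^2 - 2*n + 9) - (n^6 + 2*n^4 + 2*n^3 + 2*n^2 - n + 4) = -n^6 - 3*n^5 - 9*n^4 + 5*n^3 - 8*n^2 - n + 5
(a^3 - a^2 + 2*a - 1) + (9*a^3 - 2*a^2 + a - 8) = 10*a^3 - 3*a^2 + 3*a - 9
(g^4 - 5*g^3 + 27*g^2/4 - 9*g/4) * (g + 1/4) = g^5 - 19*g^4/4 + 11*g^3/2 - 9*g^2/16 - 9*g/16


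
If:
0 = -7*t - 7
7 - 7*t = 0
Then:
No Solution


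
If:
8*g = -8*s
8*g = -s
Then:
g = 0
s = 0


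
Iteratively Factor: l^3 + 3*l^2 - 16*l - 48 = (l - 4)*(l^2 + 7*l + 12) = (l - 4)*(l + 4)*(l + 3)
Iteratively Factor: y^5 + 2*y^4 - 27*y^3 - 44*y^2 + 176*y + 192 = (y + 1)*(y^4 + y^3 - 28*y^2 - 16*y + 192) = (y - 4)*(y + 1)*(y^3 + 5*y^2 - 8*y - 48) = (y - 4)*(y + 1)*(y + 4)*(y^2 + y - 12) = (y - 4)*(y - 3)*(y + 1)*(y + 4)*(y + 4)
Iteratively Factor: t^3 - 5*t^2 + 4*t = (t - 1)*(t^2 - 4*t) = (t - 4)*(t - 1)*(t)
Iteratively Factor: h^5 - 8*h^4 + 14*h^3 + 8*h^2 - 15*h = (h)*(h^4 - 8*h^3 + 14*h^2 + 8*h - 15) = h*(h - 3)*(h^3 - 5*h^2 - h + 5) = h*(h - 5)*(h - 3)*(h^2 - 1) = h*(h - 5)*(h - 3)*(h - 1)*(h + 1)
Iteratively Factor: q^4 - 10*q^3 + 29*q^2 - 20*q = (q - 5)*(q^3 - 5*q^2 + 4*q) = (q - 5)*(q - 4)*(q^2 - q) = q*(q - 5)*(q - 4)*(q - 1)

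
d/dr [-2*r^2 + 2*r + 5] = 2 - 4*r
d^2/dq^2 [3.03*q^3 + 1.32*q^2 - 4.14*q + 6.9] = 18.18*q + 2.64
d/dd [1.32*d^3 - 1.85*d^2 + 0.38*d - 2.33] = 3.96*d^2 - 3.7*d + 0.38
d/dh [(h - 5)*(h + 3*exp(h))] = h + (h - 5)*(3*exp(h) + 1) + 3*exp(h)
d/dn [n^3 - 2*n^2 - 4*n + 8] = 3*n^2 - 4*n - 4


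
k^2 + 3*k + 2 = (k + 1)*(k + 2)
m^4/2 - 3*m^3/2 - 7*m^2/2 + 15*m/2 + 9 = (m/2 + 1)*(m - 3)^2*(m + 1)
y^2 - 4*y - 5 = (y - 5)*(y + 1)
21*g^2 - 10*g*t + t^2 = (-7*g + t)*(-3*g + t)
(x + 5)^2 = x^2 + 10*x + 25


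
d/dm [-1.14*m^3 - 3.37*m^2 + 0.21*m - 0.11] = -3.42*m^2 - 6.74*m + 0.21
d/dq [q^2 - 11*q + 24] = 2*q - 11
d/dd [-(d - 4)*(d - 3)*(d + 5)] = -3*d^2 + 4*d + 23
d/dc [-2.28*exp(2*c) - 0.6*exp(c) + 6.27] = (-4.56*exp(c) - 0.6)*exp(c)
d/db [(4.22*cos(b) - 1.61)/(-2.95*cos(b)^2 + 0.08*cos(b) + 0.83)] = (-12.449*cos(b)^2 + 9.499*cos(b) - 3.6314)*sin(b)/(8.7025*cos(b)^4 - 0.472*cos(b)^3 - 4.8906*cos(b)^2 + 0.1328*cos(b) + 0.6889)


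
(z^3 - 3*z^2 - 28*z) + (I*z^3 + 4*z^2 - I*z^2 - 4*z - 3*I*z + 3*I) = z^3 + I*z^3 + z^2 - I*z^2 - 32*z - 3*I*z + 3*I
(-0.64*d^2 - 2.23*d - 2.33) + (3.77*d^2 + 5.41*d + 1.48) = 3.13*d^2 + 3.18*d - 0.85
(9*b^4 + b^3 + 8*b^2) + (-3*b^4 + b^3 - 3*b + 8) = 6*b^4 + 2*b^3 + 8*b^2 - 3*b + 8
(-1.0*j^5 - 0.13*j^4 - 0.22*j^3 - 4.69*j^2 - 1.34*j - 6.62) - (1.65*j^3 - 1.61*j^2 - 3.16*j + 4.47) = -1.0*j^5 - 0.13*j^4 - 1.87*j^3 - 3.08*j^2 + 1.82*j - 11.09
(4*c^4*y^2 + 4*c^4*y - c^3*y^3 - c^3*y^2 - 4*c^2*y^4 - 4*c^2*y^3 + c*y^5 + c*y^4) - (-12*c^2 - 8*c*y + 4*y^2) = 4*c^4*y^2 + 4*c^4*y - c^3*y^3 - c^3*y^2 - 4*c^2*y^4 - 4*c^2*y^3 + 12*c^2 + c*y^5 + c*y^4 + 8*c*y - 4*y^2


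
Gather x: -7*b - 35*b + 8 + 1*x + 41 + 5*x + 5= -42*b + 6*x + 54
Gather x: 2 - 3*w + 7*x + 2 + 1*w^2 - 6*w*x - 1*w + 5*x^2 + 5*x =w^2 - 4*w + 5*x^2 + x*(12 - 6*w) + 4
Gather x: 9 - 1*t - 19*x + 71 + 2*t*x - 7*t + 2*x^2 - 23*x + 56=-8*t + 2*x^2 + x*(2*t - 42) + 136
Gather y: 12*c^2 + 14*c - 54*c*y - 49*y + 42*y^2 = 12*c^2 + 14*c + 42*y^2 + y*(-54*c - 49)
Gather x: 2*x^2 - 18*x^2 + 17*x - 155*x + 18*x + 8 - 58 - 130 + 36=-16*x^2 - 120*x - 144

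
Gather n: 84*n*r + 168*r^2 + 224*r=84*n*r + 168*r^2 + 224*r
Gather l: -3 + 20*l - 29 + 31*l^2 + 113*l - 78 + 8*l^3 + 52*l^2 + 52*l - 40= 8*l^3 + 83*l^2 + 185*l - 150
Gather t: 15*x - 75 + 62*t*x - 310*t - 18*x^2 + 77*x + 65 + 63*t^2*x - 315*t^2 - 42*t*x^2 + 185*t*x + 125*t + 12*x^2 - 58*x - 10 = t^2*(63*x - 315) + t*(-42*x^2 + 247*x - 185) - 6*x^2 + 34*x - 20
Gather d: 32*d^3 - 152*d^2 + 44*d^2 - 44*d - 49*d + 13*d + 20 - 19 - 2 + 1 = 32*d^3 - 108*d^2 - 80*d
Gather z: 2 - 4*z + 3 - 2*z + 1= 6 - 6*z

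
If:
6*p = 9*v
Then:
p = 3*v/2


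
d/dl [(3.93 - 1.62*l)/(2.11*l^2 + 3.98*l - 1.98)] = (3.4182*l^2 - 16.5846*l - 12.4338)/(4.4521*l^4 + 16.7956*l^3 + 7.4848*l^2 - 15.7608*l + 3.9204)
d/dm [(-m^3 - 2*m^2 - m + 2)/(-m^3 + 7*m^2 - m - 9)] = (-9*m^4 + 42*m^2 + 8*m + 11)/(m^6 - 14*m^5 + 51*m^4 + 4*m^3 - 125*m^2 + 18*m + 81)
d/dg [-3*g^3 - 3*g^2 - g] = -9*g^2 - 6*g - 1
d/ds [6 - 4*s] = -4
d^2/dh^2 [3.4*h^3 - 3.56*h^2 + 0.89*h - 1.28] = 20.4*h - 7.12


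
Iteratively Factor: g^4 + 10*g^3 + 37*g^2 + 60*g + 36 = (g + 3)*(g^3 + 7*g^2 + 16*g + 12) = (g + 2)*(g + 3)*(g^2 + 5*g + 6) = (g + 2)*(g + 3)^2*(g + 2)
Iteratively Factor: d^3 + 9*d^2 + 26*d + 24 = (d + 2)*(d^2 + 7*d + 12) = (d + 2)*(d + 4)*(d + 3)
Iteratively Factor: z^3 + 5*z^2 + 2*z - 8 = (z - 1)*(z^2 + 6*z + 8) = (z - 1)*(z + 2)*(z + 4)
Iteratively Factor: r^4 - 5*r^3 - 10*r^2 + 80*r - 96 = (r - 3)*(r^3 - 2*r^2 - 16*r + 32) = (r - 3)*(r + 4)*(r^2 - 6*r + 8) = (r - 3)*(r - 2)*(r + 4)*(r - 4)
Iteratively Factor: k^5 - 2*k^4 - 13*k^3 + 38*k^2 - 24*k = (k - 3)*(k^4 + k^3 - 10*k^2 + 8*k) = (k - 3)*(k + 4)*(k^3 - 3*k^2 + 2*k) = (k - 3)*(k - 2)*(k + 4)*(k^2 - k) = k*(k - 3)*(k - 2)*(k + 4)*(k - 1)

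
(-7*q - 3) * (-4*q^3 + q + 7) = 28*q^4 + 12*q^3 - 7*q^2 - 52*q - 21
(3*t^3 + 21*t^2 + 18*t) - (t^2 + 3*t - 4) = 3*t^3 + 20*t^2 + 15*t + 4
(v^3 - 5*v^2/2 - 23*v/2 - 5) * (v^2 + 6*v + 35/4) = v^5 + 7*v^4/2 - 71*v^3/4 - 767*v^2/8 - 1045*v/8 - 175/4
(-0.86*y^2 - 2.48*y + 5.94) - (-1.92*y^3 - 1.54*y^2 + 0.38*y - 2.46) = 1.92*y^3 + 0.68*y^2 - 2.86*y + 8.4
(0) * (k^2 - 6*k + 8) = 0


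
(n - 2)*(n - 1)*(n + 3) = n^3 - 7*n + 6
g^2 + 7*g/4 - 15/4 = (g - 5/4)*(g + 3)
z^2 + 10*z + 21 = (z + 3)*(z + 7)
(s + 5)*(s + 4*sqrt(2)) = s^2 + 5*s + 4*sqrt(2)*s + 20*sqrt(2)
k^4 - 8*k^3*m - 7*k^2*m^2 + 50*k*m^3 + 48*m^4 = (k - 8*m)*(k - 3*m)*(k + m)*(k + 2*m)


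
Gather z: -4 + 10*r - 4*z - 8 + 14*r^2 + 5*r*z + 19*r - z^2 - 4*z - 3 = 14*r^2 + 29*r - z^2 + z*(5*r - 8) - 15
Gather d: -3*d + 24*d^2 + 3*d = 24*d^2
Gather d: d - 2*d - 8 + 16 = 8 - d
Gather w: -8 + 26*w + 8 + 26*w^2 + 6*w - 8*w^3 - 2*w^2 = -8*w^3 + 24*w^2 + 32*w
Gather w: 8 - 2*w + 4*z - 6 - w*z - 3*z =w*(-z - 2) + z + 2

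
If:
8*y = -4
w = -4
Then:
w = -4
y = -1/2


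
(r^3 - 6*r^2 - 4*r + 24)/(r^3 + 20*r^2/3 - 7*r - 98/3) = 3*(r^2 - 8*r + 12)/(3*r^2 + 14*r - 49)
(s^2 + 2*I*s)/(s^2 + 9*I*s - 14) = s/(s + 7*I)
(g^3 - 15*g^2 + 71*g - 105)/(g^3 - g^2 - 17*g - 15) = (g^2 - 10*g + 21)/(g^2 + 4*g + 3)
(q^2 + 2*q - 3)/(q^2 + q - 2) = (q + 3)/(q + 2)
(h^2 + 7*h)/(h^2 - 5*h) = (h + 7)/(h - 5)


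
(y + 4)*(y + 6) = y^2 + 10*y + 24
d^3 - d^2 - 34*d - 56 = (d - 7)*(d + 2)*(d + 4)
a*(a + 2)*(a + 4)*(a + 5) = a^4 + 11*a^3 + 38*a^2 + 40*a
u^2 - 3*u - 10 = (u - 5)*(u + 2)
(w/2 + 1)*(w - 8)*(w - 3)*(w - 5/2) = w^4/2 - 23*w^3/4 + 49*w^2/4 + 43*w/2 - 60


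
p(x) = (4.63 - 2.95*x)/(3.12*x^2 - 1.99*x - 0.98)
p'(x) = (1.99 - 6.24*x)*(4.63 - 2.95*x)/(3.12*x^2 - 1.99*x - 0.98)^2 - 2.95/(3.12*x^2 - 1.99*x - 0.98)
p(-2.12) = 0.63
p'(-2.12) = 0.39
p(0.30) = -2.89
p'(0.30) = 2.54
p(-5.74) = 0.19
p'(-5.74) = 0.04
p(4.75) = -0.16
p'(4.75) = 0.02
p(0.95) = -33.41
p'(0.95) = -2351.31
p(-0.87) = 2.31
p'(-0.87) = 4.56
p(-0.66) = 3.89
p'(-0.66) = 12.28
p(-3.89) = 0.30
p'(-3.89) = 0.09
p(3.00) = -0.20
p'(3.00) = 0.02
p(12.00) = -0.07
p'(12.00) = 0.01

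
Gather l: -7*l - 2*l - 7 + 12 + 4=9 - 9*l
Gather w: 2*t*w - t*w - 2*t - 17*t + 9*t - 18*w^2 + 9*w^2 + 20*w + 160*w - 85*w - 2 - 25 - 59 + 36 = -10*t - 9*w^2 + w*(t + 95) - 50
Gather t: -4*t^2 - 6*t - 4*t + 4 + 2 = -4*t^2 - 10*t + 6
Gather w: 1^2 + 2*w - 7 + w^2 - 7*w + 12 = w^2 - 5*w + 6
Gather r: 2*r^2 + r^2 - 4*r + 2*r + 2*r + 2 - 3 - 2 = 3*r^2 - 3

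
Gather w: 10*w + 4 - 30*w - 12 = -20*w - 8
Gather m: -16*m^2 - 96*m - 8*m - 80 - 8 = -16*m^2 - 104*m - 88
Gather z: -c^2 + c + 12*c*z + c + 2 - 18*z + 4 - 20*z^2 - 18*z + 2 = -c^2 + 2*c - 20*z^2 + z*(12*c - 36) + 8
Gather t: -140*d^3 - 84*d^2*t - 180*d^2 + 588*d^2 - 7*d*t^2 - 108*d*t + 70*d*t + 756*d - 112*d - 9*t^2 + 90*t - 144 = -140*d^3 + 408*d^2 + 644*d + t^2*(-7*d - 9) + t*(-84*d^2 - 38*d + 90) - 144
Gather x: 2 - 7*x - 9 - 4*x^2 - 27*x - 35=-4*x^2 - 34*x - 42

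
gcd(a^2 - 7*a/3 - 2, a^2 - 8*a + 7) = 1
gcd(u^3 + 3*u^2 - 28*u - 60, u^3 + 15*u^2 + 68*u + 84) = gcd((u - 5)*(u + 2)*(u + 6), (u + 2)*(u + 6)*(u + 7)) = u^2 + 8*u + 12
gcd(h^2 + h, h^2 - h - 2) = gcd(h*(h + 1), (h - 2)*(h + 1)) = h + 1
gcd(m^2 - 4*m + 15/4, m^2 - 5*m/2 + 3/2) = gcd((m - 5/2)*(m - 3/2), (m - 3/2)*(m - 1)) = m - 3/2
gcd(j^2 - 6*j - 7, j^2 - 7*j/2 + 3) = 1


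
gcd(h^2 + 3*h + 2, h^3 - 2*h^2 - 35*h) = 1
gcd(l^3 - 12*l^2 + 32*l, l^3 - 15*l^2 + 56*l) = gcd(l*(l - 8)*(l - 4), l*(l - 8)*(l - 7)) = l^2 - 8*l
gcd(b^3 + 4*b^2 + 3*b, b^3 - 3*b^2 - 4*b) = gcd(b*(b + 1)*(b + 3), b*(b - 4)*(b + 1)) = b^2 + b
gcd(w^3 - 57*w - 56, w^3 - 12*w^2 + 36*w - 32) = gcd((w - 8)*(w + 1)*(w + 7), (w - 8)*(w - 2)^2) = w - 8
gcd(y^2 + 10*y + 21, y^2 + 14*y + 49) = y + 7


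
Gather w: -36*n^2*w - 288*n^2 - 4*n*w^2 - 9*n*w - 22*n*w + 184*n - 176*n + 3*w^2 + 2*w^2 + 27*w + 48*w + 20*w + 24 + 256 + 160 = -288*n^2 + 8*n + w^2*(5 - 4*n) + w*(-36*n^2 - 31*n + 95) + 440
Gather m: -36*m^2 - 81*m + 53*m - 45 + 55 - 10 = -36*m^2 - 28*m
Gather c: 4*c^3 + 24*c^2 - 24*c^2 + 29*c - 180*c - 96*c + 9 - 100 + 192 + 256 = 4*c^3 - 247*c + 357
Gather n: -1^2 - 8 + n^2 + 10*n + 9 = n^2 + 10*n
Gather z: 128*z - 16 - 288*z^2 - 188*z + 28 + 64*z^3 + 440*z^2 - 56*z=64*z^3 + 152*z^2 - 116*z + 12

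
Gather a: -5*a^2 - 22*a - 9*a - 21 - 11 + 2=-5*a^2 - 31*a - 30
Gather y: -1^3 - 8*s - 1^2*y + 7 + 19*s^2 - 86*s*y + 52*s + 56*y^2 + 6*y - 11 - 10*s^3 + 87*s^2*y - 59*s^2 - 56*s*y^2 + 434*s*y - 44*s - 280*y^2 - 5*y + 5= -10*s^3 - 40*s^2 + y^2*(-56*s - 224) + y*(87*s^2 + 348*s)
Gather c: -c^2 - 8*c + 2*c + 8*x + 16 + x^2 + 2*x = -c^2 - 6*c + x^2 + 10*x + 16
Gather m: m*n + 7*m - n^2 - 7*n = m*(n + 7) - n^2 - 7*n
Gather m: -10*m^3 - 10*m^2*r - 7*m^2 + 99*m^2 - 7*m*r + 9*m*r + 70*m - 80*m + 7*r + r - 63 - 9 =-10*m^3 + m^2*(92 - 10*r) + m*(2*r - 10) + 8*r - 72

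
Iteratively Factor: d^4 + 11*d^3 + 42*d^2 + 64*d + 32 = (d + 1)*(d^3 + 10*d^2 + 32*d + 32) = (d + 1)*(d + 4)*(d^2 + 6*d + 8) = (d + 1)*(d + 4)^2*(d + 2)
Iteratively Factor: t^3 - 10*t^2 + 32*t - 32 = (t - 4)*(t^2 - 6*t + 8) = (t - 4)^2*(t - 2)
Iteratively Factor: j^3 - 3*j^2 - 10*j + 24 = (j - 4)*(j^2 + j - 6) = (j - 4)*(j + 3)*(j - 2)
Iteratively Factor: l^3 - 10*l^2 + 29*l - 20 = (l - 1)*(l^2 - 9*l + 20) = (l - 4)*(l - 1)*(l - 5)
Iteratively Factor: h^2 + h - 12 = (h + 4)*(h - 3)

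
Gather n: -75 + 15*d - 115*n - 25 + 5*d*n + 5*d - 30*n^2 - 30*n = 20*d - 30*n^2 + n*(5*d - 145) - 100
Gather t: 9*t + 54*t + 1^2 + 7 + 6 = 63*t + 14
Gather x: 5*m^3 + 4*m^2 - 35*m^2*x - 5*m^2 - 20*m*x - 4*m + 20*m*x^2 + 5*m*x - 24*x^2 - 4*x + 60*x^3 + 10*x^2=5*m^3 - m^2 - 4*m + 60*x^3 + x^2*(20*m - 14) + x*(-35*m^2 - 15*m - 4)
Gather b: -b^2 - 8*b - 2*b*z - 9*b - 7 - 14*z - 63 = -b^2 + b*(-2*z - 17) - 14*z - 70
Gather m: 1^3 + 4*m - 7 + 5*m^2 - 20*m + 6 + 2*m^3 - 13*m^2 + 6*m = 2*m^3 - 8*m^2 - 10*m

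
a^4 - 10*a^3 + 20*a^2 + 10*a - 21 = (a - 7)*(a - 3)*(a - 1)*(a + 1)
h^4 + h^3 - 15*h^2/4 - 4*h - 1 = (h - 2)*(h + 1/2)^2*(h + 2)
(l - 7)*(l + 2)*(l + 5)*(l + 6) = l^4 + 6*l^3 - 39*l^2 - 304*l - 420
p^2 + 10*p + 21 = (p + 3)*(p + 7)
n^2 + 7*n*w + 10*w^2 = (n + 2*w)*(n + 5*w)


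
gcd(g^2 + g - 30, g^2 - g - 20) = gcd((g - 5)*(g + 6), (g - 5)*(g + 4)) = g - 5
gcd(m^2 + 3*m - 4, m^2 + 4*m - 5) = m - 1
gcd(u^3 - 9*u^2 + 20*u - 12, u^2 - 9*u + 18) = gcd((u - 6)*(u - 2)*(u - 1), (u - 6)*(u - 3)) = u - 6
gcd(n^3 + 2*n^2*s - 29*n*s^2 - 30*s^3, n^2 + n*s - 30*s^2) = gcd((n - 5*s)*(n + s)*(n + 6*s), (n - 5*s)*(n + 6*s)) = -n^2 - n*s + 30*s^2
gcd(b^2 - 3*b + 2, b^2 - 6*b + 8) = b - 2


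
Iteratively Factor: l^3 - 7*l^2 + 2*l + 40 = (l + 2)*(l^2 - 9*l + 20) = (l - 5)*(l + 2)*(l - 4)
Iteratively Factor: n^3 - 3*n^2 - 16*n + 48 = (n - 3)*(n^2 - 16) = (n - 3)*(n + 4)*(n - 4)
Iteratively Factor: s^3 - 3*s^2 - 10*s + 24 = (s + 3)*(s^2 - 6*s + 8) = (s - 4)*(s + 3)*(s - 2)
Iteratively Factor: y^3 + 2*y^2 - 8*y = (y - 2)*(y^2 + 4*y) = (y - 2)*(y + 4)*(y)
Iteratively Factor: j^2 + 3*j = (j)*(j + 3)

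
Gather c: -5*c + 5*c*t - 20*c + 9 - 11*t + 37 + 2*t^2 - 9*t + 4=c*(5*t - 25) + 2*t^2 - 20*t + 50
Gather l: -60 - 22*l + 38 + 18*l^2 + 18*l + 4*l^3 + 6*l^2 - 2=4*l^3 + 24*l^2 - 4*l - 24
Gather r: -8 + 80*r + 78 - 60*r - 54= 20*r + 16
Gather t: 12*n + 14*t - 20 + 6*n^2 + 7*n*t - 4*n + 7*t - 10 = 6*n^2 + 8*n + t*(7*n + 21) - 30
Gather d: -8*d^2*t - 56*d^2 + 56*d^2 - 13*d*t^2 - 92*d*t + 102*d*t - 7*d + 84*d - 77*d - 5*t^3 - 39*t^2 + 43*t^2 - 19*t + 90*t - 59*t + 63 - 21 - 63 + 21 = -8*d^2*t + d*(-13*t^2 + 10*t) - 5*t^3 + 4*t^2 + 12*t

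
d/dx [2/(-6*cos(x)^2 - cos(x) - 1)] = -2*(12*cos(x) + 1)*sin(x)/(6*cos(x)^2 + cos(x) + 1)^2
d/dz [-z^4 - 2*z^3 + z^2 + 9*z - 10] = -4*z^3 - 6*z^2 + 2*z + 9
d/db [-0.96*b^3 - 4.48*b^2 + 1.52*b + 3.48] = -2.88*b^2 - 8.96*b + 1.52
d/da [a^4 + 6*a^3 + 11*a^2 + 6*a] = 4*a^3 + 18*a^2 + 22*a + 6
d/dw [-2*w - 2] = -2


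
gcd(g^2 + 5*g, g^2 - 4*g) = g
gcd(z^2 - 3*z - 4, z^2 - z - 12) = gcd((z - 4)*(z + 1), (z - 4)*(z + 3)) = z - 4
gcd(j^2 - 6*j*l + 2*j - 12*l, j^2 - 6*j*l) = j - 6*l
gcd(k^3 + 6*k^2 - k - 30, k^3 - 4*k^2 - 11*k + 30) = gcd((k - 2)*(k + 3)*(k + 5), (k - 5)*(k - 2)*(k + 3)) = k^2 + k - 6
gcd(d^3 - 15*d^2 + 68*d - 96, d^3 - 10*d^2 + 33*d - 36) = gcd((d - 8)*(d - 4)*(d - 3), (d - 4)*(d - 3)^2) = d^2 - 7*d + 12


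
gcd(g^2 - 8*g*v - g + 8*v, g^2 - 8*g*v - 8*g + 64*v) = -g + 8*v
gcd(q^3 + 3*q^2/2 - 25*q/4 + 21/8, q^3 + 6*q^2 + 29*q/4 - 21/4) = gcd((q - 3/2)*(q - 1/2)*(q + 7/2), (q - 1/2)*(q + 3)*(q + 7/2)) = q^2 + 3*q - 7/4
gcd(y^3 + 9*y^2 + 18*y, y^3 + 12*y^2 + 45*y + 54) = y^2 + 9*y + 18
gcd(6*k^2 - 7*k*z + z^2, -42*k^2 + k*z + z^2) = -6*k + z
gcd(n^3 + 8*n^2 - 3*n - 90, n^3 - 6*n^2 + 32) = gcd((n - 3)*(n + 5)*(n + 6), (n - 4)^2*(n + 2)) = 1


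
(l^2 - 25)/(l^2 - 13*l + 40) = (l + 5)/(l - 8)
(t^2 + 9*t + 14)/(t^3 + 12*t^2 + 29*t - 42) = (t + 2)/(t^2 + 5*t - 6)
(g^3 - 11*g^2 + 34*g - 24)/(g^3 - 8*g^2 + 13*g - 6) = (g - 4)/(g - 1)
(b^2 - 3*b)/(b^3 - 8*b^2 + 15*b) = 1/(b - 5)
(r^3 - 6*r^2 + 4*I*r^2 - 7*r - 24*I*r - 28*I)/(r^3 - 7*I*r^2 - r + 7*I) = (r^2 + r*(-7 + 4*I) - 28*I)/(r^2 - r*(1 + 7*I) + 7*I)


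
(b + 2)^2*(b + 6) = b^3 + 10*b^2 + 28*b + 24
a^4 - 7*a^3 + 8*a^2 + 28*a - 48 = (a - 4)*(a - 3)*(a - 2)*(a + 2)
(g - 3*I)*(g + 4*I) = g^2 + I*g + 12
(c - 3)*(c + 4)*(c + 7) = c^3 + 8*c^2 - 5*c - 84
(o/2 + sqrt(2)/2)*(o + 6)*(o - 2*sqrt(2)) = o^3/2 - sqrt(2)*o^2/2 + 3*o^2 - 3*sqrt(2)*o - 2*o - 12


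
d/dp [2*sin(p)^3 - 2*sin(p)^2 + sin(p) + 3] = (6*sin(p)^2 - 4*sin(p) + 1)*cos(p)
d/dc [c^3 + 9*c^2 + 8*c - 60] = 3*c^2 + 18*c + 8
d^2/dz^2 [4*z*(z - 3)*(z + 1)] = 24*z - 16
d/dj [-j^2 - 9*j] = -2*j - 9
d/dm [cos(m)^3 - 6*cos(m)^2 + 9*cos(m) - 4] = 3*(sin(m)^2 + 4*cos(m) - 4)*sin(m)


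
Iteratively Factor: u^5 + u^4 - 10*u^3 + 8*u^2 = (u)*(u^4 + u^3 - 10*u^2 + 8*u) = u^2*(u^3 + u^2 - 10*u + 8) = u^2*(u - 2)*(u^2 + 3*u - 4) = u^2*(u - 2)*(u - 1)*(u + 4)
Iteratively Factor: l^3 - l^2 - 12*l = (l - 4)*(l^2 + 3*l) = l*(l - 4)*(l + 3)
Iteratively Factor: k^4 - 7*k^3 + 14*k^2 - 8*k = (k - 2)*(k^3 - 5*k^2 + 4*k) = k*(k - 2)*(k^2 - 5*k + 4) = k*(k - 4)*(k - 2)*(k - 1)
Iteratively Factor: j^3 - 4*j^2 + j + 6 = (j + 1)*(j^2 - 5*j + 6) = (j - 3)*(j + 1)*(j - 2)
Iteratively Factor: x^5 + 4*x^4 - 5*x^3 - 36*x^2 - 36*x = (x - 3)*(x^4 + 7*x^3 + 16*x^2 + 12*x) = (x - 3)*(x + 2)*(x^3 + 5*x^2 + 6*x) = x*(x - 3)*(x + 2)*(x^2 + 5*x + 6) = x*(x - 3)*(x + 2)^2*(x + 3)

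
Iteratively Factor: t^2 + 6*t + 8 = (t + 2)*(t + 4)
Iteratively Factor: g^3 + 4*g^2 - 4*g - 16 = (g + 4)*(g^2 - 4) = (g + 2)*(g + 4)*(g - 2)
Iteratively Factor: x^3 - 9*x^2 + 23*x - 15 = (x - 5)*(x^2 - 4*x + 3) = (x - 5)*(x - 1)*(x - 3)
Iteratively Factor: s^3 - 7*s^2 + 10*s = (s - 5)*(s^2 - 2*s) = s*(s - 5)*(s - 2)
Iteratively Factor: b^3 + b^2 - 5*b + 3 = (b + 3)*(b^2 - 2*b + 1) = (b - 1)*(b + 3)*(b - 1)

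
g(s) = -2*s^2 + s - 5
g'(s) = 1 - 4*s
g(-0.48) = -5.94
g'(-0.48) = 2.92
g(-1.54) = -11.28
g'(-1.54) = 7.16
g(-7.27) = -117.98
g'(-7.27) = 30.08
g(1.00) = -6.00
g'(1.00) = -3.00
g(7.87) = -121.00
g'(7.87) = -30.48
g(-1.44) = -10.59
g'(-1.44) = 6.76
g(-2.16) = -16.49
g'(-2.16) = 9.64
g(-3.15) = -28.00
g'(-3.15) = 13.60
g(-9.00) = -176.00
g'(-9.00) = 37.00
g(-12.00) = -305.00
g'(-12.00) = 49.00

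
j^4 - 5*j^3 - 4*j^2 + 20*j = j*(j - 5)*(j - 2)*(j + 2)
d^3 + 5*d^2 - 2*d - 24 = (d - 2)*(d + 3)*(d + 4)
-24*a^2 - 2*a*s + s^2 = (-6*a + s)*(4*a + s)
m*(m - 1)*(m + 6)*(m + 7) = m^4 + 12*m^3 + 29*m^2 - 42*m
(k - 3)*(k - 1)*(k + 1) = k^3 - 3*k^2 - k + 3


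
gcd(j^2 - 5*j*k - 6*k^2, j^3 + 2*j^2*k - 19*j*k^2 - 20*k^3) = j + k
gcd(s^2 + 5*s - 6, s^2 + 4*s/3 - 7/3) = s - 1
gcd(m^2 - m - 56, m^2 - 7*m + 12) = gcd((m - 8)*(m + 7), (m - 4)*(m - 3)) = 1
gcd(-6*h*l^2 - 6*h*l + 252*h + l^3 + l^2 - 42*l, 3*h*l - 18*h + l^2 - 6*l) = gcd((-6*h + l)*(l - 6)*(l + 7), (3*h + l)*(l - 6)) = l - 6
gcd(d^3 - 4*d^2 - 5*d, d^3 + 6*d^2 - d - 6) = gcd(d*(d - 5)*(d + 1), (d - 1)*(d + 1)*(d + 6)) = d + 1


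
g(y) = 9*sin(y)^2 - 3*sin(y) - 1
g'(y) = 18*sin(y)*cos(y) - 3*cos(y) = 3*(6*sin(y) - 1)*cos(y)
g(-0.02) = -0.94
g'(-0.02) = -3.36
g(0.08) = -1.18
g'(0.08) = -1.56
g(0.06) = -1.15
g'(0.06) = -1.92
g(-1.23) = 9.82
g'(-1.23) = -6.67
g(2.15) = 2.79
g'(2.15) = -6.60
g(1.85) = 4.43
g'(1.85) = -3.94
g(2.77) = -0.90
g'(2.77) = -3.29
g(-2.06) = 8.66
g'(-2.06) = 8.88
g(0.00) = -1.00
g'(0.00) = -3.00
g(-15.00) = 4.76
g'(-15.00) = 11.17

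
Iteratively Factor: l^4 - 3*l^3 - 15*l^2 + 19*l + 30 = (l - 5)*(l^3 + 2*l^2 - 5*l - 6) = (l - 5)*(l - 2)*(l^2 + 4*l + 3) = (l - 5)*(l - 2)*(l + 3)*(l + 1)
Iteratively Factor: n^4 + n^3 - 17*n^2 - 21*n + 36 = (n - 1)*(n^3 + 2*n^2 - 15*n - 36) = (n - 1)*(n + 3)*(n^2 - n - 12) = (n - 1)*(n + 3)^2*(n - 4)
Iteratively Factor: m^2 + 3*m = (m + 3)*(m)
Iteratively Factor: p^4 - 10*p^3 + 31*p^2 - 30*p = (p)*(p^3 - 10*p^2 + 31*p - 30) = p*(p - 3)*(p^2 - 7*p + 10) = p*(p - 3)*(p - 2)*(p - 5)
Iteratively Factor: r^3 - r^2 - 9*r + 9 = (r - 3)*(r^2 + 2*r - 3) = (r - 3)*(r - 1)*(r + 3)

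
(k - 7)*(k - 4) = k^2 - 11*k + 28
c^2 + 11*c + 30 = (c + 5)*(c + 6)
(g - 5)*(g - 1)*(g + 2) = g^3 - 4*g^2 - 7*g + 10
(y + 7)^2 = y^2 + 14*y + 49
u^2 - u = u*(u - 1)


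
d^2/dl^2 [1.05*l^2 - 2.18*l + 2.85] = 2.10000000000000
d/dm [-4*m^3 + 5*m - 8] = 5 - 12*m^2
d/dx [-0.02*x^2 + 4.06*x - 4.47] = 4.06 - 0.04*x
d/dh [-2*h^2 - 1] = -4*h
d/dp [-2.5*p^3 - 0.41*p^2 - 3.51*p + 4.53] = -7.5*p^2 - 0.82*p - 3.51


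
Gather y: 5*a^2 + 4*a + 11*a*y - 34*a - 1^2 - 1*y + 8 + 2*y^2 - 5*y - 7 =5*a^2 - 30*a + 2*y^2 + y*(11*a - 6)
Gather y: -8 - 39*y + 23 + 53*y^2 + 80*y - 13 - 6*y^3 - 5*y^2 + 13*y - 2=-6*y^3 + 48*y^2 + 54*y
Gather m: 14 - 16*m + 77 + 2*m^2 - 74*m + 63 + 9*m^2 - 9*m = 11*m^2 - 99*m + 154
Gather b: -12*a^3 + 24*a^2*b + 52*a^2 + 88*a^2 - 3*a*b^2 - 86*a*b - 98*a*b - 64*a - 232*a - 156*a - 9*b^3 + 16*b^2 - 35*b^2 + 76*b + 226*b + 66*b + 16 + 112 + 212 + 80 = -12*a^3 + 140*a^2 - 452*a - 9*b^3 + b^2*(-3*a - 19) + b*(24*a^2 - 184*a + 368) + 420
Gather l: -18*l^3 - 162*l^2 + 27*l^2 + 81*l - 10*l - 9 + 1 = -18*l^3 - 135*l^2 + 71*l - 8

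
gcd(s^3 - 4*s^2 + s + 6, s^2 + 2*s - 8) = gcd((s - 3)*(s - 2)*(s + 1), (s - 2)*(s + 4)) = s - 2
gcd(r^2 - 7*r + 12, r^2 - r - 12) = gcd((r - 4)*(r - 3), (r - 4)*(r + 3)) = r - 4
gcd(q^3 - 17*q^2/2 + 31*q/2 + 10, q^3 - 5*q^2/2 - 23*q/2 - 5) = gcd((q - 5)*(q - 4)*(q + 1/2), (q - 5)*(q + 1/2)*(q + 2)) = q^2 - 9*q/2 - 5/2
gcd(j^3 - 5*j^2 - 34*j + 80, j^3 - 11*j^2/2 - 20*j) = j - 8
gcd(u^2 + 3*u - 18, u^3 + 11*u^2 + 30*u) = u + 6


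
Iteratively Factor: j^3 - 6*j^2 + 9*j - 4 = (j - 1)*(j^2 - 5*j + 4) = (j - 1)^2*(j - 4)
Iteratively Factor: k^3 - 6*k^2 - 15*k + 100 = (k - 5)*(k^2 - k - 20) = (k - 5)*(k + 4)*(k - 5)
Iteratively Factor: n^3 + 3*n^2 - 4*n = (n)*(n^2 + 3*n - 4) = n*(n - 1)*(n + 4)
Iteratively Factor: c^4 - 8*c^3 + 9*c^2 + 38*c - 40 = (c - 1)*(c^3 - 7*c^2 + 2*c + 40) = (c - 5)*(c - 1)*(c^2 - 2*c - 8) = (c - 5)*(c - 1)*(c + 2)*(c - 4)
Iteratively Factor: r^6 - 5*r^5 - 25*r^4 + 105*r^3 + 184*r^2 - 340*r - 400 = (r + 2)*(r^5 - 7*r^4 - 11*r^3 + 127*r^2 - 70*r - 200) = (r - 5)*(r + 2)*(r^4 - 2*r^3 - 21*r^2 + 22*r + 40) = (r - 5)*(r + 2)*(r + 4)*(r^3 - 6*r^2 + 3*r + 10) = (r - 5)^2*(r + 2)*(r + 4)*(r^2 - r - 2) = (r - 5)^2*(r + 1)*(r + 2)*(r + 4)*(r - 2)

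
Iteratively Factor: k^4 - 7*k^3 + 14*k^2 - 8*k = (k - 2)*(k^3 - 5*k^2 + 4*k) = (k - 2)*(k - 1)*(k^2 - 4*k) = (k - 4)*(k - 2)*(k - 1)*(k)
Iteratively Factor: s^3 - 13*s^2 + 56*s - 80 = (s - 5)*(s^2 - 8*s + 16) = (s - 5)*(s - 4)*(s - 4)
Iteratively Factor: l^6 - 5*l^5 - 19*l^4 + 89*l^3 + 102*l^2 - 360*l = (l)*(l^5 - 5*l^4 - 19*l^3 + 89*l^2 + 102*l - 360) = l*(l + 3)*(l^4 - 8*l^3 + 5*l^2 + 74*l - 120) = l*(l + 3)^2*(l^3 - 11*l^2 + 38*l - 40) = l*(l - 4)*(l + 3)^2*(l^2 - 7*l + 10) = l*(l - 4)*(l - 2)*(l + 3)^2*(l - 5)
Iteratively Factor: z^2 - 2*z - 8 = (z + 2)*(z - 4)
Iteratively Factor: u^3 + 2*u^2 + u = (u + 1)*(u^2 + u) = u*(u + 1)*(u + 1)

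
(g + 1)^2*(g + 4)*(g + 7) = g^4 + 13*g^3 + 51*g^2 + 67*g + 28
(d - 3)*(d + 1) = d^2 - 2*d - 3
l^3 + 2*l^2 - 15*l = l*(l - 3)*(l + 5)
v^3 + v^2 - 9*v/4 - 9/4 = (v - 3/2)*(v + 1)*(v + 3/2)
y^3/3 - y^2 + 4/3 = (y/3 + 1/3)*(y - 2)^2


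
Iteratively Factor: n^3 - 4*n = (n + 2)*(n^2 - 2*n) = (n - 2)*(n + 2)*(n)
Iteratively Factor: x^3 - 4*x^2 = (x)*(x^2 - 4*x) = x*(x - 4)*(x)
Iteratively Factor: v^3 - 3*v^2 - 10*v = (v - 5)*(v^2 + 2*v) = (v - 5)*(v + 2)*(v)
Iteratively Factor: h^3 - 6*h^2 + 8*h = (h)*(h^2 - 6*h + 8) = h*(h - 2)*(h - 4)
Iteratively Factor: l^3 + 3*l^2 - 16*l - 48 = (l - 4)*(l^2 + 7*l + 12) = (l - 4)*(l + 3)*(l + 4)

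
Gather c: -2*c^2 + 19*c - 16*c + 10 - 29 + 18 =-2*c^2 + 3*c - 1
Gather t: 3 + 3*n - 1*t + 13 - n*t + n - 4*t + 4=4*n + t*(-n - 5) + 20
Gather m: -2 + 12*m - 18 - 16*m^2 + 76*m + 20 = -16*m^2 + 88*m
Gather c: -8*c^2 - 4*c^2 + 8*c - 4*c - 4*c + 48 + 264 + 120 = 432 - 12*c^2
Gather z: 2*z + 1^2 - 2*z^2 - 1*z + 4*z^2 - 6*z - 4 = 2*z^2 - 5*z - 3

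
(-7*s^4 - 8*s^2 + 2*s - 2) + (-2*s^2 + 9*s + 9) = -7*s^4 - 10*s^2 + 11*s + 7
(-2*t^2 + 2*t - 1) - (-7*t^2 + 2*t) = 5*t^2 - 1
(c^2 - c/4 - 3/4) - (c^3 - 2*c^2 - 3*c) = -c^3 + 3*c^2 + 11*c/4 - 3/4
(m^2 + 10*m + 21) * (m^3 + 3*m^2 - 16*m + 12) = m^5 + 13*m^4 + 35*m^3 - 85*m^2 - 216*m + 252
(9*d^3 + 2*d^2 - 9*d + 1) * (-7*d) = -63*d^4 - 14*d^3 + 63*d^2 - 7*d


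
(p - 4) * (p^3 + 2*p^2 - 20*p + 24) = p^4 - 2*p^3 - 28*p^2 + 104*p - 96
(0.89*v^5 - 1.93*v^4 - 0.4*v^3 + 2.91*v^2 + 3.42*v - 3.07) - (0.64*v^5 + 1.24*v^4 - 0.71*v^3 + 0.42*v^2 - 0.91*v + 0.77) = 0.25*v^5 - 3.17*v^4 + 0.31*v^3 + 2.49*v^2 + 4.33*v - 3.84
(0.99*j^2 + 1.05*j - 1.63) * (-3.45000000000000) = -3.4155*j^2 - 3.6225*j + 5.6235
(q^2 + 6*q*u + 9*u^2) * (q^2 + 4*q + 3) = q^4 + 6*q^3*u + 4*q^3 + 9*q^2*u^2 + 24*q^2*u + 3*q^2 + 36*q*u^2 + 18*q*u + 27*u^2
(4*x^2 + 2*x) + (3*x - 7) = 4*x^2 + 5*x - 7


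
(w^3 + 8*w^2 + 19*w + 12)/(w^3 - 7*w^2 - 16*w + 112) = (w^2 + 4*w + 3)/(w^2 - 11*w + 28)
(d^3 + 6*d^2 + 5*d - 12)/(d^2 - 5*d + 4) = (d^2 + 7*d + 12)/(d - 4)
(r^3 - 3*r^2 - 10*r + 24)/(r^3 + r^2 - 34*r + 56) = (r + 3)/(r + 7)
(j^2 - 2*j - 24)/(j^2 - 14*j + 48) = (j + 4)/(j - 8)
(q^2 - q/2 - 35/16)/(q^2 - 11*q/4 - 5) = (q - 7/4)/(q - 4)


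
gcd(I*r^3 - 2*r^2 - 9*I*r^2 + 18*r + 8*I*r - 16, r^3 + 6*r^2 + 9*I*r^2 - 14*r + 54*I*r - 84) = r + 2*I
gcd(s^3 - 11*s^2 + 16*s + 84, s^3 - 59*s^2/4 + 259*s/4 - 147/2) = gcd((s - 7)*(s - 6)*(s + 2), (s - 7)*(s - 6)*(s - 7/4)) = s^2 - 13*s + 42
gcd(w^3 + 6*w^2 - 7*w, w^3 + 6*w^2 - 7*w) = w^3 + 6*w^2 - 7*w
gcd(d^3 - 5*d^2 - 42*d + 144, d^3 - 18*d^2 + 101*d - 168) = d^2 - 11*d + 24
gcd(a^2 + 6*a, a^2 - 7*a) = a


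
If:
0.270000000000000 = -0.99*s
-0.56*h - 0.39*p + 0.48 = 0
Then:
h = 0.857142857142857 - 0.696428571428571*p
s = -0.27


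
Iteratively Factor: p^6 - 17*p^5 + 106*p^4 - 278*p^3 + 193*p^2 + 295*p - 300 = (p + 1)*(p^5 - 18*p^4 + 124*p^3 - 402*p^2 + 595*p - 300) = (p - 5)*(p + 1)*(p^4 - 13*p^3 + 59*p^2 - 107*p + 60) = (p - 5)*(p - 1)*(p + 1)*(p^3 - 12*p^2 + 47*p - 60) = (p - 5)^2*(p - 1)*(p + 1)*(p^2 - 7*p + 12) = (p - 5)^2*(p - 4)*(p - 1)*(p + 1)*(p - 3)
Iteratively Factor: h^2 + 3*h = (h)*(h + 3)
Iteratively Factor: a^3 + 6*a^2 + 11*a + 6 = (a + 1)*(a^2 + 5*a + 6) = (a + 1)*(a + 3)*(a + 2)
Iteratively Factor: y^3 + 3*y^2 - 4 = (y - 1)*(y^2 + 4*y + 4) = (y - 1)*(y + 2)*(y + 2)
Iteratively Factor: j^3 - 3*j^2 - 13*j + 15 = (j - 1)*(j^2 - 2*j - 15) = (j - 1)*(j + 3)*(j - 5)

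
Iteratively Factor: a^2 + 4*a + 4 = (a + 2)*(a + 2)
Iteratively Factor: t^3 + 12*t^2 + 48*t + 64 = (t + 4)*(t^2 + 8*t + 16) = (t + 4)^2*(t + 4)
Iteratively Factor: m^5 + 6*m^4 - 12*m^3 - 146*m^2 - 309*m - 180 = (m + 1)*(m^4 + 5*m^3 - 17*m^2 - 129*m - 180) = (m + 1)*(m + 4)*(m^3 + m^2 - 21*m - 45) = (m - 5)*(m + 1)*(m + 4)*(m^2 + 6*m + 9) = (m - 5)*(m + 1)*(m + 3)*(m + 4)*(m + 3)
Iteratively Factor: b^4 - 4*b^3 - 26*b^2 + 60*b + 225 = (b + 3)*(b^3 - 7*b^2 - 5*b + 75) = (b - 5)*(b + 3)*(b^2 - 2*b - 15) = (b - 5)*(b + 3)^2*(b - 5)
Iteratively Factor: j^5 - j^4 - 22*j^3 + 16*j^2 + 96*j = (j + 4)*(j^4 - 5*j^3 - 2*j^2 + 24*j) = (j - 4)*(j + 4)*(j^3 - j^2 - 6*j) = (j - 4)*(j + 2)*(j + 4)*(j^2 - 3*j) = j*(j - 4)*(j + 2)*(j + 4)*(j - 3)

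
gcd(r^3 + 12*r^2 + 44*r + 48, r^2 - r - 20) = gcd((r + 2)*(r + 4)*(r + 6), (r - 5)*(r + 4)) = r + 4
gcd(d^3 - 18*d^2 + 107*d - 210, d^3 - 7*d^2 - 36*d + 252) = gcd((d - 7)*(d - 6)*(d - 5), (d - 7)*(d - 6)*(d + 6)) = d^2 - 13*d + 42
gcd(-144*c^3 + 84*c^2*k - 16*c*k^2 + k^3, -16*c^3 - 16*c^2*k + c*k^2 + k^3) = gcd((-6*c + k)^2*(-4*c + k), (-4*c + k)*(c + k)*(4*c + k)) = 4*c - k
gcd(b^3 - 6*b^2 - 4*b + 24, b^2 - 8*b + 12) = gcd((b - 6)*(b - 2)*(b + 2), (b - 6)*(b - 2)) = b^2 - 8*b + 12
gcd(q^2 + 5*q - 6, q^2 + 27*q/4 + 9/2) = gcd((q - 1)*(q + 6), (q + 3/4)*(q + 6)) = q + 6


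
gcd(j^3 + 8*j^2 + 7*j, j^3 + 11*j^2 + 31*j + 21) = j^2 + 8*j + 7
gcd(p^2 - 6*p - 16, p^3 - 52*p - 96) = p^2 - 6*p - 16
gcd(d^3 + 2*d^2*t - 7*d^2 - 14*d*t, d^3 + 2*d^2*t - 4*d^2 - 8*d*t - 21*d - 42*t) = d^2 + 2*d*t - 7*d - 14*t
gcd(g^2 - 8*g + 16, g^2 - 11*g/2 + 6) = g - 4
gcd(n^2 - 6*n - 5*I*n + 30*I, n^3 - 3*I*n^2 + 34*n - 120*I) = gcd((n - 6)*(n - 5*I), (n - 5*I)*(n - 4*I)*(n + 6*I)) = n - 5*I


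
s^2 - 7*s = s*(s - 7)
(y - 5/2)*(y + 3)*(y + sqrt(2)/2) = y^3 + y^2/2 + sqrt(2)*y^2/2 - 15*y/2 + sqrt(2)*y/4 - 15*sqrt(2)/4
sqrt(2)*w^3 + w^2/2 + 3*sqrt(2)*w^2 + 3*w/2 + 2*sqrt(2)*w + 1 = (w + 1)*(w + 2)*(sqrt(2)*w + 1/2)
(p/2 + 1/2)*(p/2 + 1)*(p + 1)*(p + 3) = p^4/4 + 7*p^3/4 + 17*p^2/4 + 17*p/4 + 3/2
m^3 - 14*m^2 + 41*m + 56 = (m - 8)*(m - 7)*(m + 1)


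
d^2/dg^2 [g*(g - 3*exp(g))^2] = -6*g^2*exp(g) + 36*g*exp(2*g) - 24*g*exp(g) + 6*g + 36*exp(2*g) - 12*exp(g)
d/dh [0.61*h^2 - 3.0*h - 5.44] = 1.22*h - 3.0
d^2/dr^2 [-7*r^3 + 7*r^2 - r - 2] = 14 - 42*r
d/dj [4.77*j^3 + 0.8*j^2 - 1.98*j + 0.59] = 14.31*j^2 + 1.6*j - 1.98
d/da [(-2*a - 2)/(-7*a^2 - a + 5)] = 2*(7*a^2 + a - (a + 1)*(14*a + 1) - 5)/(7*a^2 + a - 5)^2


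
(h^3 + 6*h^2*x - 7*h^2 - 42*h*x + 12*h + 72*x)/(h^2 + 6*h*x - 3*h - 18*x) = h - 4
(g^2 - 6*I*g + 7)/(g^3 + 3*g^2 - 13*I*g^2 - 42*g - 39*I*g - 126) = (g + I)/(g^2 + g*(3 - 6*I) - 18*I)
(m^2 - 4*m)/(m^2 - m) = (m - 4)/(m - 1)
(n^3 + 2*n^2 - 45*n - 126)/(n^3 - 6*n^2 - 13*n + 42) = (n + 6)/(n - 2)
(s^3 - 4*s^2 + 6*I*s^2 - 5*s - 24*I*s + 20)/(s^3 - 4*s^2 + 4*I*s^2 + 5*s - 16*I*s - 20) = (s + I)/(s - I)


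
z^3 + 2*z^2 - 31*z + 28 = (z - 4)*(z - 1)*(z + 7)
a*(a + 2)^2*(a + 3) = a^4 + 7*a^3 + 16*a^2 + 12*a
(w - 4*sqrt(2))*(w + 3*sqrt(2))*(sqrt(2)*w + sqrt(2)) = sqrt(2)*w^3 - 2*w^2 + sqrt(2)*w^2 - 24*sqrt(2)*w - 2*w - 24*sqrt(2)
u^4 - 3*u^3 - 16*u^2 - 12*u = u*(u - 6)*(u + 1)*(u + 2)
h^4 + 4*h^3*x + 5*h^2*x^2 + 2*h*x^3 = h*(h + x)^2*(h + 2*x)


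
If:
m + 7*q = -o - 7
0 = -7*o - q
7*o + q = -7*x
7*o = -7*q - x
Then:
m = -7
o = 0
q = 0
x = 0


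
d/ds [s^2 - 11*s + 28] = 2*s - 11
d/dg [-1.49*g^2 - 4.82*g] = -2.98*g - 4.82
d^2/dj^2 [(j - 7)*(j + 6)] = 2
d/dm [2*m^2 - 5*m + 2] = 4*m - 5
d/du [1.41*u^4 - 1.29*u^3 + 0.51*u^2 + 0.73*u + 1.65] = 5.64*u^3 - 3.87*u^2 + 1.02*u + 0.73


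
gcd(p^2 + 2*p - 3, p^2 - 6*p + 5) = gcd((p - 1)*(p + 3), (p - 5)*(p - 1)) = p - 1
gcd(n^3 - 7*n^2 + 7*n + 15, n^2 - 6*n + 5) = n - 5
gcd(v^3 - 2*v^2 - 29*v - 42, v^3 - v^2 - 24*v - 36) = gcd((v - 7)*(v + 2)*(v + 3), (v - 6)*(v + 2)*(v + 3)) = v^2 + 5*v + 6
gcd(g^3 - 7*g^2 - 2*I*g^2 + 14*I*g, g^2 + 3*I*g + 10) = g - 2*I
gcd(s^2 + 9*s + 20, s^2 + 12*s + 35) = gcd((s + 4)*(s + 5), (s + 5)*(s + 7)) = s + 5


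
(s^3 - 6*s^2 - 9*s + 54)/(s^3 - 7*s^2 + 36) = (s + 3)/(s + 2)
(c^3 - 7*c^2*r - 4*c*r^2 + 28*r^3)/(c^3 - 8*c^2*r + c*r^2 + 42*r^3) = (-c + 2*r)/(-c + 3*r)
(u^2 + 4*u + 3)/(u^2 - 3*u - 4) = (u + 3)/(u - 4)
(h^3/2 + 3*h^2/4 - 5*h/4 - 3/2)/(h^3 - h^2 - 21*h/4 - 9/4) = (-2*h^3 - 3*h^2 + 5*h + 6)/(-4*h^3 + 4*h^2 + 21*h + 9)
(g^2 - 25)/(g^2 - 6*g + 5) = (g + 5)/(g - 1)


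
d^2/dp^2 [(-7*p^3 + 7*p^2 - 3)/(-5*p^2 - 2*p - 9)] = 2*(-217*p^3 + 1548*p^2 + 1791*p - 690)/(125*p^6 + 150*p^5 + 735*p^4 + 548*p^3 + 1323*p^2 + 486*p + 729)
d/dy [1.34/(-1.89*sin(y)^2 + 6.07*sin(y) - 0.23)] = (5.0652*sin(y) - 8.1338)*cos(y)/(1.89*sin(y)^2 - 6.07*sin(y) + 0.23)^2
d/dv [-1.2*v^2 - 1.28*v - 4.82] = -2.4*v - 1.28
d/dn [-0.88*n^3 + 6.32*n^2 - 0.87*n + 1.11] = -2.64*n^2 + 12.64*n - 0.87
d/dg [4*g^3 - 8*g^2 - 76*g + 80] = 12*g^2 - 16*g - 76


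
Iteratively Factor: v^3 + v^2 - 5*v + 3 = (v - 1)*(v^2 + 2*v - 3) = (v - 1)^2*(v + 3)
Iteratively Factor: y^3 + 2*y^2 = (y)*(y^2 + 2*y) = y^2*(y + 2)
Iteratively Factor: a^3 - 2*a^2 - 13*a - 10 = (a + 2)*(a^2 - 4*a - 5) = (a - 5)*(a + 2)*(a + 1)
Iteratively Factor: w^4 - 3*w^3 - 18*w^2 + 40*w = (w)*(w^3 - 3*w^2 - 18*w + 40) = w*(w - 5)*(w^2 + 2*w - 8) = w*(w - 5)*(w + 4)*(w - 2)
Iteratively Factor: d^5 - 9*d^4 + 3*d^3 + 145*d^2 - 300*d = (d - 5)*(d^4 - 4*d^3 - 17*d^2 + 60*d) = (d - 5)*(d - 3)*(d^3 - d^2 - 20*d) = (d - 5)*(d - 3)*(d + 4)*(d^2 - 5*d) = d*(d - 5)*(d - 3)*(d + 4)*(d - 5)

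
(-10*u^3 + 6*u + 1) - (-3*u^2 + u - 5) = -10*u^3 + 3*u^2 + 5*u + 6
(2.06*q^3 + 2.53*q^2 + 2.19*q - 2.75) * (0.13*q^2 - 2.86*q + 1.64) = 0.2678*q^5 - 5.5627*q^4 - 3.5727*q^3 - 2.4717*q^2 + 11.4566*q - 4.51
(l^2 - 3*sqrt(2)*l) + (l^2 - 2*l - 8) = 2*l^2 - 3*sqrt(2)*l - 2*l - 8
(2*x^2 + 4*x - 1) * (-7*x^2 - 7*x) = -14*x^4 - 42*x^3 - 21*x^2 + 7*x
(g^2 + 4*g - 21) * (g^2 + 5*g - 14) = g^4 + 9*g^3 - 15*g^2 - 161*g + 294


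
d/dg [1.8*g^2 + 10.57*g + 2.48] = 3.6*g + 10.57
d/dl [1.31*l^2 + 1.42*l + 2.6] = 2.62*l + 1.42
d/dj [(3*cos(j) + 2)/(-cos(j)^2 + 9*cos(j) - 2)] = (-3*cos(j)^2 - 4*cos(j) + 24)*sin(j)/(sin(j)^2 + 9*cos(j) - 3)^2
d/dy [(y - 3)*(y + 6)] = 2*y + 3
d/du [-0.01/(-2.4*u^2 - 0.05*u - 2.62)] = (-0.048*u - 0.0005)/(2.4*u^2 + 0.05*u + 2.62)^2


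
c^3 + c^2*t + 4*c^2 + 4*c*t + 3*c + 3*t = (c + 1)*(c + 3)*(c + t)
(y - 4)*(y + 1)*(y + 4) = y^3 + y^2 - 16*y - 16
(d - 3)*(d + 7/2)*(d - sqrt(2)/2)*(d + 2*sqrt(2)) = d^4 + d^3/2 + 3*sqrt(2)*d^3/2 - 25*d^2/2 + 3*sqrt(2)*d^2/4 - 63*sqrt(2)*d/4 - d + 21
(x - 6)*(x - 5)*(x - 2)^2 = x^4 - 15*x^3 + 78*x^2 - 164*x + 120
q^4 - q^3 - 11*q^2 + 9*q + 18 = (q - 3)*(q - 2)*(q + 1)*(q + 3)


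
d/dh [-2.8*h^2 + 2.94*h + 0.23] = 2.94 - 5.6*h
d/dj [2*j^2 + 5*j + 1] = 4*j + 5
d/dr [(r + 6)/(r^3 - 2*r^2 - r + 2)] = (r^3 - 2*r^2 - r + (r + 6)*(-3*r^2 + 4*r + 1) + 2)/(r^3 - 2*r^2 - r + 2)^2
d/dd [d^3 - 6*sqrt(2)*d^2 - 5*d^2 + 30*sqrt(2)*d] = 3*d^2 - 12*sqrt(2)*d - 10*d + 30*sqrt(2)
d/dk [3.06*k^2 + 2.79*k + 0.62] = 6.12*k + 2.79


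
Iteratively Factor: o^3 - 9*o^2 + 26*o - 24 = (o - 2)*(o^2 - 7*o + 12) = (o - 3)*(o - 2)*(o - 4)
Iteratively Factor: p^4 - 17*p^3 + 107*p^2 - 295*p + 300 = (p - 4)*(p^3 - 13*p^2 + 55*p - 75) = (p - 4)*(p - 3)*(p^2 - 10*p + 25) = (p - 5)*(p - 4)*(p - 3)*(p - 5)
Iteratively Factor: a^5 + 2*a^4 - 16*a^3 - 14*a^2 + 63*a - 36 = (a - 3)*(a^4 + 5*a^3 - a^2 - 17*a + 12) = (a - 3)*(a + 3)*(a^3 + 2*a^2 - 7*a + 4) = (a - 3)*(a + 3)*(a + 4)*(a^2 - 2*a + 1) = (a - 3)*(a - 1)*(a + 3)*(a + 4)*(a - 1)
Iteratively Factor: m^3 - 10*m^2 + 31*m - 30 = (m - 5)*(m^2 - 5*m + 6) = (m - 5)*(m - 2)*(m - 3)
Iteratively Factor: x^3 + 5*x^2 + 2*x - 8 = (x + 4)*(x^2 + x - 2) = (x - 1)*(x + 4)*(x + 2)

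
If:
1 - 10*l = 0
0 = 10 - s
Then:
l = 1/10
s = 10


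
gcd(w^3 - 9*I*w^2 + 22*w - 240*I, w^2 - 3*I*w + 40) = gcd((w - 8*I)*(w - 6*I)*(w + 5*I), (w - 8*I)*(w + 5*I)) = w^2 - 3*I*w + 40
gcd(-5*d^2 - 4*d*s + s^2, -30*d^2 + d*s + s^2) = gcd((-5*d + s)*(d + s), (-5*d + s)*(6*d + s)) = -5*d + s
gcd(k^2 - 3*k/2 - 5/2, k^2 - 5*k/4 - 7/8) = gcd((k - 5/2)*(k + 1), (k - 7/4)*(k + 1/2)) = 1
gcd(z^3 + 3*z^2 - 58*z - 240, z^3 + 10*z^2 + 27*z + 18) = z + 6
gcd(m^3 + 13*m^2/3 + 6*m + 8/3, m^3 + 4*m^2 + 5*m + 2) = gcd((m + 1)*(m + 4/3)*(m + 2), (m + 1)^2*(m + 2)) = m^2 + 3*m + 2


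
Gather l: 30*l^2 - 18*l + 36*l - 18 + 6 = 30*l^2 + 18*l - 12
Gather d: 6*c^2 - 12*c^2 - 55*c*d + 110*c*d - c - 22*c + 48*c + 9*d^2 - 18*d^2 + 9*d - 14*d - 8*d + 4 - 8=-6*c^2 + 25*c - 9*d^2 + d*(55*c - 13) - 4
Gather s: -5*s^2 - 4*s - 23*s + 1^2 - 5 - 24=-5*s^2 - 27*s - 28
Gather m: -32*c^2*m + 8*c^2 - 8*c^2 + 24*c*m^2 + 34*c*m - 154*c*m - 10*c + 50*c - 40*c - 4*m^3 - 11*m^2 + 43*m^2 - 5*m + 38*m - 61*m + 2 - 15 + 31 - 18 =-4*m^3 + m^2*(24*c + 32) + m*(-32*c^2 - 120*c - 28)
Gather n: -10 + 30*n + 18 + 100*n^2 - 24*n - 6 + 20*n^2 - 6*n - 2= 120*n^2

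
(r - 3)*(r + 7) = r^2 + 4*r - 21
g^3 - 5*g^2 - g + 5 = (g - 5)*(g - 1)*(g + 1)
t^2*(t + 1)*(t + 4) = t^4 + 5*t^3 + 4*t^2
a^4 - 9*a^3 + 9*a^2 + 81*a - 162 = (a - 6)*(a - 3)^2*(a + 3)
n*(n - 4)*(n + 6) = n^3 + 2*n^2 - 24*n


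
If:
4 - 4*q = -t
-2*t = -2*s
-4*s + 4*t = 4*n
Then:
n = 0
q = t/4 + 1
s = t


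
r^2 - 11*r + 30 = (r - 6)*(r - 5)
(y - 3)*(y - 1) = y^2 - 4*y + 3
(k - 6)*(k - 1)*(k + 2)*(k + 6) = k^4 + k^3 - 38*k^2 - 36*k + 72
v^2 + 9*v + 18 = (v + 3)*(v + 6)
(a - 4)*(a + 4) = a^2 - 16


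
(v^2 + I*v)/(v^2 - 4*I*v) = (v + I)/(v - 4*I)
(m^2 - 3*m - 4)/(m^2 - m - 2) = (m - 4)/(m - 2)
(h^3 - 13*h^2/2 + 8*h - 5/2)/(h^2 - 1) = (2*h^2 - 11*h + 5)/(2*(h + 1))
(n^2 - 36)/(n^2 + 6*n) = (n - 6)/n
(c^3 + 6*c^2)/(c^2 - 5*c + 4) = c^2*(c + 6)/(c^2 - 5*c + 4)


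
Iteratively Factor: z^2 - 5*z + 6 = (z - 3)*(z - 2)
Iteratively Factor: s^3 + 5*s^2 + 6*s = (s + 2)*(s^2 + 3*s) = (s + 2)*(s + 3)*(s)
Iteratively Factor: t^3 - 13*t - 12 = (t + 3)*(t^2 - 3*t - 4) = (t + 1)*(t + 3)*(t - 4)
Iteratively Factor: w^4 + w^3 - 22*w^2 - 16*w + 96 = (w + 4)*(w^3 - 3*w^2 - 10*w + 24) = (w - 4)*(w + 4)*(w^2 + w - 6) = (w - 4)*(w - 2)*(w + 4)*(w + 3)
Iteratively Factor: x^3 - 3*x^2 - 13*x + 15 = (x - 5)*(x^2 + 2*x - 3) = (x - 5)*(x + 3)*(x - 1)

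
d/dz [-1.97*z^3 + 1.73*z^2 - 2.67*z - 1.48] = -5.91*z^2 + 3.46*z - 2.67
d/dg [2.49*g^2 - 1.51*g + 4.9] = 4.98*g - 1.51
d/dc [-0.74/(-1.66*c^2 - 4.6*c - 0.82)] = (-2.4568*c - 3.404)/(1.66*c^2 + 4.6*c + 0.82)^2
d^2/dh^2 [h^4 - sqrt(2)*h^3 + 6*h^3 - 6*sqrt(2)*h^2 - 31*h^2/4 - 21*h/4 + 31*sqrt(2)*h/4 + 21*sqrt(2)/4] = 12*h^2 - 6*sqrt(2)*h + 36*h - 12*sqrt(2) - 31/2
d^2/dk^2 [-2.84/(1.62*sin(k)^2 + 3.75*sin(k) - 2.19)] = (29.813184*sin(k)^4 + 51.759*sin(k)^3 + 35.520732*sin(k)^2 - 80.1945*sin(k) - 100.026504)/(1.62*sin(k)^2 + 3.75*sin(k) - 2.19)^3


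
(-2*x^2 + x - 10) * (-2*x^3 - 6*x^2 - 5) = 4*x^5 + 10*x^4 + 14*x^3 + 70*x^2 - 5*x + 50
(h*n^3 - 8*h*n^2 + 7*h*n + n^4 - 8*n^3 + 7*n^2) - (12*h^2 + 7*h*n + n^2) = -12*h^2 + h*n^3 - 8*h*n^2 + n^4 - 8*n^3 + 6*n^2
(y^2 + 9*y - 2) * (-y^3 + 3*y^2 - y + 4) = -y^5 - 6*y^4 + 28*y^3 - 11*y^2 + 38*y - 8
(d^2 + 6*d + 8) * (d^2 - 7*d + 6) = d^4 - d^3 - 28*d^2 - 20*d + 48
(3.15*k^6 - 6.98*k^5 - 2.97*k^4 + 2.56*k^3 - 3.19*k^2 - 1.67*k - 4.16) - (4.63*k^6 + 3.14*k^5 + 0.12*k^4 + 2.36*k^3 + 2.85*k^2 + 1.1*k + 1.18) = -1.48*k^6 - 10.12*k^5 - 3.09*k^4 + 0.2*k^3 - 6.04*k^2 - 2.77*k - 5.34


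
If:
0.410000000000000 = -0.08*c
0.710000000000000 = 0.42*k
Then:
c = -5.12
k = 1.69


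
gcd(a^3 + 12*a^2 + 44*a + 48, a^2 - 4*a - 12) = a + 2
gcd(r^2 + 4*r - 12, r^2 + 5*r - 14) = r - 2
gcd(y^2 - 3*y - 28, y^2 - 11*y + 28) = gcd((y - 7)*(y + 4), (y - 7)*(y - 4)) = y - 7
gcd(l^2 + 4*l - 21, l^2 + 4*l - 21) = l^2 + 4*l - 21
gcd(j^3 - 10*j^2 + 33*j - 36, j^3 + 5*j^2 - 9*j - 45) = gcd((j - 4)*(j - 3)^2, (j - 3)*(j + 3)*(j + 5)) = j - 3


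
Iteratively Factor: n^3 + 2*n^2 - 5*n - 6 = (n - 2)*(n^2 + 4*n + 3) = (n - 2)*(n + 1)*(n + 3)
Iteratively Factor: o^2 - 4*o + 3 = (o - 1)*(o - 3)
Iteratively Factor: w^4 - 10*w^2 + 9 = (w + 3)*(w^3 - 3*w^2 - w + 3) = (w + 1)*(w + 3)*(w^2 - 4*w + 3) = (w - 3)*(w + 1)*(w + 3)*(w - 1)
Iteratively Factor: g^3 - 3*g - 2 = (g - 2)*(g^2 + 2*g + 1) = (g - 2)*(g + 1)*(g + 1)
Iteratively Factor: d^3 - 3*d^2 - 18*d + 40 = (d - 5)*(d^2 + 2*d - 8) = (d - 5)*(d - 2)*(d + 4)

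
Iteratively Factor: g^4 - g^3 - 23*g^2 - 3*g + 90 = (g - 2)*(g^3 + g^2 - 21*g - 45) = (g - 5)*(g - 2)*(g^2 + 6*g + 9) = (g - 5)*(g - 2)*(g + 3)*(g + 3)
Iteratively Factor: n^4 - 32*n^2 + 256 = (n + 4)*(n^3 - 4*n^2 - 16*n + 64) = (n + 4)^2*(n^2 - 8*n + 16) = (n - 4)*(n + 4)^2*(n - 4)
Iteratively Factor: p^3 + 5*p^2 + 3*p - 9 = (p + 3)*(p^2 + 2*p - 3) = (p - 1)*(p + 3)*(p + 3)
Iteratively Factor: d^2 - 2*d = (d)*(d - 2)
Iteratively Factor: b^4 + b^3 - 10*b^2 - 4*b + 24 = (b - 2)*(b^3 + 3*b^2 - 4*b - 12) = (b - 2)*(b + 2)*(b^2 + b - 6) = (b - 2)*(b + 2)*(b + 3)*(b - 2)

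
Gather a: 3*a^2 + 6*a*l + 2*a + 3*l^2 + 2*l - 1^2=3*a^2 + a*(6*l + 2) + 3*l^2 + 2*l - 1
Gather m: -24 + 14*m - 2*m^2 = -2*m^2 + 14*m - 24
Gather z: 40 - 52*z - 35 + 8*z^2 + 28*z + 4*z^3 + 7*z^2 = 4*z^3 + 15*z^2 - 24*z + 5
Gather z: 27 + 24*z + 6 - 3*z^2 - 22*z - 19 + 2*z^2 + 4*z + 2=-z^2 + 6*z + 16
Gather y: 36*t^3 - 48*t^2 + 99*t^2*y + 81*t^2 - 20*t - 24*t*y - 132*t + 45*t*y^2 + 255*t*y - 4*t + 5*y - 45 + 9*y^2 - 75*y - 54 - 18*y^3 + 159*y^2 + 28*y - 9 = 36*t^3 + 33*t^2 - 156*t - 18*y^3 + y^2*(45*t + 168) + y*(99*t^2 + 231*t - 42) - 108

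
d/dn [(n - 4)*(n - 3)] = 2*n - 7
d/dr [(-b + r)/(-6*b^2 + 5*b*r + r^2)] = -1/(36*b^2 + 12*b*r + r^2)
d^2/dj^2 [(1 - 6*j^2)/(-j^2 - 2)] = 26*(2 - 3*j^2)/(j^6 + 6*j^4 + 12*j^2 + 8)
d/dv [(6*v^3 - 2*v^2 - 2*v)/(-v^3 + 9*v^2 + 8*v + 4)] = 2*(26*v^4 + 46*v^3 + 37*v^2 - 8*v - 4)/(v^6 - 18*v^5 + 65*v^4 + 136*v^3 + 136*v^2 + 64*v + 16)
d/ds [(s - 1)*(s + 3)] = 2*s + 2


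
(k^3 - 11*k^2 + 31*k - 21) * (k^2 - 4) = k^5 - 11*k^4 + 27*k^3 + 23*k^2 - 124*k + 84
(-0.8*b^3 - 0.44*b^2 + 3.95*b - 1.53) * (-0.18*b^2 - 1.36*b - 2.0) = 0.144*b^5 + 1.1672*b^4 + 1.4874*b^3 - 4.2166*b^2 - 5.8192*b + 3.06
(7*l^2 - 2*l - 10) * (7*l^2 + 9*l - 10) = 49*l^4 + 49*l^3 - 158*l^2 - 70*l + 100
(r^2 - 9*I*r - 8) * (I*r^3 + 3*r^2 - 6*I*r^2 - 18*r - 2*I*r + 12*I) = I*r^5 + 12*r^4 - 6*I*r^4 - 72*r^3 - 37*I*r^3 - 42*r^2 + 222*I*r^2 + 252*r + 16*I*r - 96*I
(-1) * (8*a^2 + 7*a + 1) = -8*a^2 - 7*a - 1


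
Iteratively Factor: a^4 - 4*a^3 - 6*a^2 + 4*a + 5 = (a + 1)*(a^3 - 5*a^2 - a + 5) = (a - 1)*(a + 1)*(a^2 - 4*a - 5) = (a - 1)*(a + 1)^2*(a - 5)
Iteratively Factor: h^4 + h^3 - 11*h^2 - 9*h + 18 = (h - 1)*(h^3 + 2*h^2 - 9*h - 18) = (h - 1)*(h + 2)*(h^2 - 9) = (h - 1)*(h + 2)*(h + 3)*(h - 3)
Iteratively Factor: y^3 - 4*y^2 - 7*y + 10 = (y - 5)*(y^2 + y - 2) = (y - 5)*(y - 1)*(y + 2)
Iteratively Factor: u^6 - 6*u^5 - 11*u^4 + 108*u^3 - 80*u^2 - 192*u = (u + 1)*(u^5 - 7*u^4 - 4*u^3 + 112*u^2 - 192*u) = (u + 1)*(u + 4)*(u^4 - 11*u^3 + 40*u^2 - 48*u) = (u - 4)*(u + 1)*(u + 4)*(u^3 - 7*u^2 + 12*u) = (u - 4)*(u - 3)*(u + 1)*(u + 4)*(u^2 - 4*u) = u*(u - 4)*(u - 3)*(u + 1)*(u + 4)*(u - 4)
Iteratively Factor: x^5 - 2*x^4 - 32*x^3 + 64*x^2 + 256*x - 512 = (x - 4)*(x^4 + 2*x^3 - 24*x^2 - 32*x + 128) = (x - 4)*(x + 4)*(x^3 - 2*x^2 - 16*x + 32) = (x - 4)*(x + 4)^2*(x^2 - 6*x + 8) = (x - 4)^2*(x + 4)^2*(x - 2)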